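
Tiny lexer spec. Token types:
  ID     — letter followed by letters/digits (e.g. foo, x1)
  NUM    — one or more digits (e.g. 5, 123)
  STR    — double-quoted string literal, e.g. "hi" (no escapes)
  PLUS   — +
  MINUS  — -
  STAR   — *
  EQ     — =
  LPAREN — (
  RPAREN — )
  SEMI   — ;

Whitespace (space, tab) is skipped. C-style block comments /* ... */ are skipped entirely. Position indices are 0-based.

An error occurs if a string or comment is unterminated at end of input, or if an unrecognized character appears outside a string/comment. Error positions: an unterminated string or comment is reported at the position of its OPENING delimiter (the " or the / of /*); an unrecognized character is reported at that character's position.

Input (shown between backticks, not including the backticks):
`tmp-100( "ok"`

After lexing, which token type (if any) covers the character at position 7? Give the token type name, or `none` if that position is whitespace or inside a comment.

pos=0: emit ID 'tmp' (now at pos=3)
pos=3: emit MINUS '-'
pos=4: emit NUM '100' (now at pos=7)
pos=7: emit LPAREN '('
pos=9: enter STRING mode
pos=9: emit STR "ok" (now at pos=13)
DONE. 5 tokens: [ID, MINUS, NUM, LPAREN, STR]
Position 7: char is '(' -> LPAREN

Answer: LPAREN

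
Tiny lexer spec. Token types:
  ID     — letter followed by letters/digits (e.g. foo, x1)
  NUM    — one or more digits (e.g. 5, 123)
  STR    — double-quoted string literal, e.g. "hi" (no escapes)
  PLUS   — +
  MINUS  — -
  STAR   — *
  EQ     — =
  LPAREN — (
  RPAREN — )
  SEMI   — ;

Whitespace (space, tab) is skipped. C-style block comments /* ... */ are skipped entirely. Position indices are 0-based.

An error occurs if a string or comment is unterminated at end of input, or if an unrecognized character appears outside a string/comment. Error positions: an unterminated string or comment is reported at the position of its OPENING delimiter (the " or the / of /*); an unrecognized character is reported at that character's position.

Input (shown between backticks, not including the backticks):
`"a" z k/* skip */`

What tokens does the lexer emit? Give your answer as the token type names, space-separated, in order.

Answer: STR ID ID

Derivation:
pos=0: enter STRING mode
pos=0: emit STR "a" (now at pos=3)
pos=4: emit ID 'z' (now at pos=5)
pos=6: emit ID 'k' (now at pos=7)
pos=7: enter COMMENT mode (saw '/*')
exit COMMENT mode (now at pos=17)
DONE. 3 tokens: [STR, ID, ID]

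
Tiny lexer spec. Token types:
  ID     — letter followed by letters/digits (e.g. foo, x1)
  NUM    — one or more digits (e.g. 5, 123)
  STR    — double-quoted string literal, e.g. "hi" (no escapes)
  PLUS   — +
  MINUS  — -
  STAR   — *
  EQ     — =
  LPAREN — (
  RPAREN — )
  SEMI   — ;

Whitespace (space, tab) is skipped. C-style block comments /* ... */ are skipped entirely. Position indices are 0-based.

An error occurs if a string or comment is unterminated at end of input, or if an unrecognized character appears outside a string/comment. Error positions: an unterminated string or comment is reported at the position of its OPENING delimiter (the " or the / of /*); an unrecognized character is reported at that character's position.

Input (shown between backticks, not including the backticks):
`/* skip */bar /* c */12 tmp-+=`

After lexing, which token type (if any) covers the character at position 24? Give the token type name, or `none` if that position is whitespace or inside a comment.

pos=0: enter COMMENT mode (saw '/*')
exit COMMENT mode (now at pos=10)
pos=10: emit ID 'bar' (now at pos=13)
pos=14: enter COMMENT mode (saw '/*')
exit COMMENT mode (now at pos=21)
pos=21: emit NUM '12' (now at pos=23)
pos=24: emit ID 'tmp' (now at pos=27)
pos=27: emit MINUS '-'
pos=28: emit PLUS '+'
pos=29: emit EQ '='
DONE. 6 tokens: [ID, NUM, ID, MINUS, PLUS, EQ]
Position 24: char is 't' -> ID

Answer: ID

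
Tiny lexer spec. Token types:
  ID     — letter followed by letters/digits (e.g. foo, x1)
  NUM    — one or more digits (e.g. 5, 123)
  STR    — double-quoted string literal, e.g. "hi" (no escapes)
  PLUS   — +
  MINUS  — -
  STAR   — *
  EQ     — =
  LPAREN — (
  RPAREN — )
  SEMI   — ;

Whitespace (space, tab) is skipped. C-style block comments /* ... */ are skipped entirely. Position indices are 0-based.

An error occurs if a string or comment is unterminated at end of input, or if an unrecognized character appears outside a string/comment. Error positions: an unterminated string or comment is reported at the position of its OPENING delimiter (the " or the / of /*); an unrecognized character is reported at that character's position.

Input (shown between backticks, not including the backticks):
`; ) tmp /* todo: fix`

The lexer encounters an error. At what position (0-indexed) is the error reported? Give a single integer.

Answer: 8

Derivation:
pos=0: emit SEMI ';'
pos=2: emit RPAREN ')'
pos=4: emit ID 'tmp' (now at pos=7)
pos=8: enter COMMENT mode (saw '/*')
pos=8: ERROR — unterminated comment (reached EOF)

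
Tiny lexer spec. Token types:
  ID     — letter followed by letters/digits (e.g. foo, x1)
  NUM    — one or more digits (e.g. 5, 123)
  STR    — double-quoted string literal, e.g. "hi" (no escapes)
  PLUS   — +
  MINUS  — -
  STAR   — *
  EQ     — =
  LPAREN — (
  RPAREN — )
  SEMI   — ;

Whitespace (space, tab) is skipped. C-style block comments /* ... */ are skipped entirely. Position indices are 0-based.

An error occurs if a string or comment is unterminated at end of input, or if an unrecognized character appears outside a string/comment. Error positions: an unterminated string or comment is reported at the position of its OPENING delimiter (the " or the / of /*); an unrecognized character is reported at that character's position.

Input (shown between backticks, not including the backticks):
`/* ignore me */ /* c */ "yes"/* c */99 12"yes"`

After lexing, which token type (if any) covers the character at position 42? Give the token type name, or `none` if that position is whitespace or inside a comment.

Answer: STR

Derivation:
pos=0: enter COMMENT mode (saw '/*')
exit COMMENT mode (now at pos=15)
pos=16: enter COMMENT mode (saw '/*')
exit COMMENT mode (now at pos=23)
pos=24: enter STRING mode
pos=24: emit STR "yes" (now at pos=29)
pos=29: enter COMMENT mode (saw '/*')
exit COMMENT mode (now at pos=36)
pos=36: emit NUM '99' (now at pos=38)
pos=39: emit NUM '12' (now at pos=41)
pos=41: enter STRING mode
pos=41: emit STR "yes" (now at pos=46)
DONE. 4 tokens: [STR, NUM, NUM, STR]
Position 42: char is 'y' -> STR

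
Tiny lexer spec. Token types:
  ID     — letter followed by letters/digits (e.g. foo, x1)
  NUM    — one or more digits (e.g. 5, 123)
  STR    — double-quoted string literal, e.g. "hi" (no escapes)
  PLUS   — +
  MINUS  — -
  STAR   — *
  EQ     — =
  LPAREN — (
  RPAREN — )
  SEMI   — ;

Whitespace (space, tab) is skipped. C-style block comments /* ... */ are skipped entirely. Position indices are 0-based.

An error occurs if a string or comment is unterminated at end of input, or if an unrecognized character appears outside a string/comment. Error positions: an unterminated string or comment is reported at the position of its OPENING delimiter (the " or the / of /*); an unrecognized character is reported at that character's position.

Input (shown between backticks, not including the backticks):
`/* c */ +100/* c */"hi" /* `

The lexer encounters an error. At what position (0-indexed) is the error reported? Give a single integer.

Answer: 24

Derivation:
pos=0: enter COMMENT mode (saw '/*')
exit COMMENT mode (now at pos=7)
pos=8: emit PLUS '+'
pos=9: emit NUM '100' (now at pos=12)
pos=12: enter COMMENT mode (saw '/*')
exit COMMENT mode (now at pos=19)
pos=19: enter STRING mode
pos=19: emit STR "hi" (now at pos=23)
pos=24: enter COMMENT mode (saw '/*')
pos=24: ERROR — unterminated comment (reached EOF)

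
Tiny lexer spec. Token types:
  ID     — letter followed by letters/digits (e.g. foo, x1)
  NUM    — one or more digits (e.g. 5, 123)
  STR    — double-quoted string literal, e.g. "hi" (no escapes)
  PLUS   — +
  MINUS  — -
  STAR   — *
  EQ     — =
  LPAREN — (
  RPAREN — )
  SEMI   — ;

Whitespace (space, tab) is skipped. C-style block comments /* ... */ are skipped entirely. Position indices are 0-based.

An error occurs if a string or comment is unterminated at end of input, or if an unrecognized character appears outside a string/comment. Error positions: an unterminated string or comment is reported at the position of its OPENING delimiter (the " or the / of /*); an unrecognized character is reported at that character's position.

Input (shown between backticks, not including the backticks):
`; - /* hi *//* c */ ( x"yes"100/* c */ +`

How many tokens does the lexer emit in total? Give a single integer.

Answer: 7

Derivation:
pos=0: emit SEMI ';'
pos=2: emit MINUS '-'
pos=4: enter COMMENT mode (saw '/*')
exit COMMENT mode (now at pos=12)
pos=12: enter COMMENT mode (saw '/*')
exit COMMENT mode (now at pos=19)
pos=20: emit LPAREN '('
pos=22: emit ID 'x' (now at pos=23)
pos=23: enter STRING mode
pos=23: emit STR "yes" (now at pos=28)
pos=28: emit NUM '100' (now at pos=31)
pos=31: enter COMMENT mode (saw '/*')
exit COMMENT mode (now at pos=38)
pos=39: emit PLUS '+'
DONE. 7 tokens: [SEMI, MINUS, LPAREN, ID, STR, NUM, PLUS]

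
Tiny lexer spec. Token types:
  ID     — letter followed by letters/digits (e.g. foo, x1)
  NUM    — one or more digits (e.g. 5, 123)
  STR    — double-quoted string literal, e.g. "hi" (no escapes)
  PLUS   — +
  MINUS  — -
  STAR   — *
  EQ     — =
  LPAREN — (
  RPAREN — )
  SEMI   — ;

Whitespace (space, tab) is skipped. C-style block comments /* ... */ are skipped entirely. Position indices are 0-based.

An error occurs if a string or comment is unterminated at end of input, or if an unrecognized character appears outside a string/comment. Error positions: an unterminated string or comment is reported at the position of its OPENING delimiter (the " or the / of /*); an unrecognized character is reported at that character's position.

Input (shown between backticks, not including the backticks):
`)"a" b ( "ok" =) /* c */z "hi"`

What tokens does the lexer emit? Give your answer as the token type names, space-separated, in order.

pos=0: emit RPAREN ')'
pos=1: enter STRING mode
pos=1: emit STR "a" (now at pos=4)
pos=5: emit ID 'b' (now at pos=6)
pos=7: emit LPAREN '('
pos=9: enter STRING mode
pos=9: emit STR "ok" (now at pos=13)
pos=14: emit EQ '='
pos=15: emit RPAREN ')'
pos=17: enter COMMENT mode (saw '/*')
exit COMMENT mode (now at pos=24)
pos=24: emit ID 'z' (now at pos=25)
pos=26: enter STRING mode
pos=26: emit STR "hi" (now at pos=30)
DONE. 9 tokens: [RPAREN, STR, ID, LPAREN, STR, EQ, RPAREN, ID, STR]

Answer: RPAREN STR ID LPAREN STR EQ RPAREN ID STR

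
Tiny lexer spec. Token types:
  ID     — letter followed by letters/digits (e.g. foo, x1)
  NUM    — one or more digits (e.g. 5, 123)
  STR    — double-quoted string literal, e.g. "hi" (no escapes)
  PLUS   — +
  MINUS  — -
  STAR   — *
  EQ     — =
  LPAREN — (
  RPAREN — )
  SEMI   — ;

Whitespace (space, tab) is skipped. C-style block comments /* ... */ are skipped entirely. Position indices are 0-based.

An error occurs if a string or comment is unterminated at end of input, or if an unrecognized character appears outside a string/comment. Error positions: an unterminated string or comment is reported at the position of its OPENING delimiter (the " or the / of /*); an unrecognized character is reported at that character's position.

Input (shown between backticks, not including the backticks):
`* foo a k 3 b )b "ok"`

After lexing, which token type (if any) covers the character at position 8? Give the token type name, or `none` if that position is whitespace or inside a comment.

pos=0: emit STAR '*'
pos=2: emit ID 'foo' (now at pos=5)
pos=6: emit ID 'a' (now at pos=7)
pos=8: emit ID 'k' (now at pos=9)
pos=10: emit NUM '3' (now at pos=11)
pos=12: emit ID 'b' (now at pos=13)
pos=14: emit RPAREN ')'
pos=15: emit ID 'b' (now at pos=16)
pos=17: enter STRING mode
pos=17: emit STR "ok" (now at pos=21)
DONE. 9 tokens: [STAR, ID, ID, ID, NUM, ID, RPAREN, ID, STR]
Position 8: char is 'k' -> ID

Answer: ID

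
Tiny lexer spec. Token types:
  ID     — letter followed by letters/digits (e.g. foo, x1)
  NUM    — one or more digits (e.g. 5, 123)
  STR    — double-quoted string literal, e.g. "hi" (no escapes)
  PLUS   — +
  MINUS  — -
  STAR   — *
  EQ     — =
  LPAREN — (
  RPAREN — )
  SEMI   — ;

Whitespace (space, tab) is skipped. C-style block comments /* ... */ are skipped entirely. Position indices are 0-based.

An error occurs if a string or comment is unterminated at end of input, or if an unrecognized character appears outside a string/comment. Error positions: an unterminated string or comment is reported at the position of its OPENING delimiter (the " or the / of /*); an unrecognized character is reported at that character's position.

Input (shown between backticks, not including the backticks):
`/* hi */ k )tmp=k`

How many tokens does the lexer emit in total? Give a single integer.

pos=0: enter COMMENT mode (saw '/*')
exit COMMENT mode (now at pos=8)
pos=9: emit ID 'k' (now at pos=10)
pos=11: emit RPAREN ')'
pos=12: emit ID 'tmp' (now at pos=15)
pos=15: emit EQ '='
pos=16: emit ID 'k' (now at pos=17)
DONE. 5 tokens: [ID, RPAREN, ID, EQ, ID]

Answer: 5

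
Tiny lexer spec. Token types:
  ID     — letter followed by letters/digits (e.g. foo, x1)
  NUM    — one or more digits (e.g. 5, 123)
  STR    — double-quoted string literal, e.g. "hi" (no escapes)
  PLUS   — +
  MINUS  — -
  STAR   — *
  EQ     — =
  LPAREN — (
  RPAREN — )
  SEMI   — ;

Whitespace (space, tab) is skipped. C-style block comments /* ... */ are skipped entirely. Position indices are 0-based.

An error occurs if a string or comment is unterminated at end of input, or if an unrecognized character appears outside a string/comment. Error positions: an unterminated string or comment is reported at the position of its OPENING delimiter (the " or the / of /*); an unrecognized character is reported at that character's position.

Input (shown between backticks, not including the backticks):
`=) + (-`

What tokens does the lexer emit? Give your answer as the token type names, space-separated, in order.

Answer: EQ RPAREN PLUS LPAREN MINUS

Derivation:
pos=0: emit EQ '='
pos=1: emit RPAREN ')'
pos=3: emit PLUS '+'
pos=5: emit LPAREN '('
pos=6: emit MINUS '-'
DONE. 5 tokens: [EQ, RPAREN, PLUS, LPAREN, MINUS]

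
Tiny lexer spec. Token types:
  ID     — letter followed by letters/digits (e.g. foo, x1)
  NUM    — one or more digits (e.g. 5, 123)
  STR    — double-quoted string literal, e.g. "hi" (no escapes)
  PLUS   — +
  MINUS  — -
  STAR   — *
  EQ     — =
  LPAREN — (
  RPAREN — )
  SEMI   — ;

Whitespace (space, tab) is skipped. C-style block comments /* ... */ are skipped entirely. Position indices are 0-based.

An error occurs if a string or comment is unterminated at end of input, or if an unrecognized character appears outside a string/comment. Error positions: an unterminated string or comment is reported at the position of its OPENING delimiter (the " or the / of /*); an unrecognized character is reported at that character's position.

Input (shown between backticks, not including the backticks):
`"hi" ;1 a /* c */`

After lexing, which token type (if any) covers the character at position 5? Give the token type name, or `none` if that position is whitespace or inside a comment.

pos=0: enter STRING mode
pos=0: emit STR "hi" (now at pos=4)
pos=5: emit SEMI ';'
pos=6: emit NUM '1' (now at pos=7)
pos=8: emit ID 'a' (now at pos=9)
pos=10: enter COMMENT mode (saw '/*')
exit COMMENT mode (now at pos=17)
DONE. 4 tokens: [STR, SEMI, NUM, ID]
Position 5: char is ';' -> SEMI

Answer: SEMI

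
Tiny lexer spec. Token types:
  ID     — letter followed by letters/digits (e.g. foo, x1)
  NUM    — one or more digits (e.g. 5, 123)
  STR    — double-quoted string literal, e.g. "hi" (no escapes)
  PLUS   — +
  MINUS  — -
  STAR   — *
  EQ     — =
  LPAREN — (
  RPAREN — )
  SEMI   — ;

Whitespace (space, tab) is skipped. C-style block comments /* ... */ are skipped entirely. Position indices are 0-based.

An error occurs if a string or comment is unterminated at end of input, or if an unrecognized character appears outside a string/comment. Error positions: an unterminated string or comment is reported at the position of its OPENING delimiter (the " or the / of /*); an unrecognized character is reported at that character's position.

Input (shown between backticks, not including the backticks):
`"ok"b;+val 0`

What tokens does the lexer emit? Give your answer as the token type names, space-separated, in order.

Answer: STR ID SEMI PLUS ID NUM

Derivation:
pos=0: enter STRING mode
pos=0: emit STR "ok" (now at pos=4)
pos=4: emit ID 'b' (now at pos=5)
pos=5: emit SEMI ';'
pos=6: emit PLUS '+'
pos=7: emit ID 'val' (now at pos=10)
pos=11: emit NUM '0' (now at pos=12)
DONE. 6 tokens: [STR, ID, SEMI, PLUS, ID, NUM]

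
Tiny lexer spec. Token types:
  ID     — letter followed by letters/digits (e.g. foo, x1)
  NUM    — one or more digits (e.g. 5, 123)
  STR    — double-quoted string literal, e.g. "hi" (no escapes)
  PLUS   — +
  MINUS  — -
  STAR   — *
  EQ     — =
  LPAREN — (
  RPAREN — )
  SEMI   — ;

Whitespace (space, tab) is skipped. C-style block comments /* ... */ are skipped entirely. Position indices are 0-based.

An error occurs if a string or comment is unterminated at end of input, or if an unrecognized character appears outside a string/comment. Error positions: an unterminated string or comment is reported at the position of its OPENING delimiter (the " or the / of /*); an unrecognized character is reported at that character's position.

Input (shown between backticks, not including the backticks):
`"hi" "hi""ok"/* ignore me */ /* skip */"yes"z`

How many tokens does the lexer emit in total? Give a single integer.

Answer: 5

Derivation:
pos=0: enter STRING mode
pos=0: emit STR "hi" (now at pos=4)
pos=5: enter STRING mode
pos=5: emit STR "hi" (now at pos=9)
pos=9: enter STRING mode
pos=9: emit STR "ok" (now at pos=13)
pos=13: enter COMMENT mode (saw '/*')
exit COMMENT mode (now at pos=28)
pos=29: enter COMMENT mode (saw '/*')
exit COMMENT mode (now at pos=39)
pos=39: enter STRING mode
pos=39: emit STR "yes" (now at pos=44)
pos=44: emit ID 'z' (now at pos=45)
DONE. 5 tokens: [STR, STR, STR, STR, ID]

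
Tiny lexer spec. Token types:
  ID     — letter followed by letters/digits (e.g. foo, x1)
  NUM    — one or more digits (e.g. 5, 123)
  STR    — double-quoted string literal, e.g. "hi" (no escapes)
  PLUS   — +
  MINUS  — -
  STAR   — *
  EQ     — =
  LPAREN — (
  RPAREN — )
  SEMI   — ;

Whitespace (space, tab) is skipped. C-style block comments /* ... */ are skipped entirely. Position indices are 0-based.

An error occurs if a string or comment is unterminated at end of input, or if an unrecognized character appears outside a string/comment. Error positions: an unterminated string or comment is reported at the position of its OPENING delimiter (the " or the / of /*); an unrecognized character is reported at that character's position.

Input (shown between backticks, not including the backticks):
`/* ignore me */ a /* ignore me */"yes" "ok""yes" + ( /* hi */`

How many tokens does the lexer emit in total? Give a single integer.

Answer: 6

Derivation:
pos=0: enter COMMENT mode (saw '/*')
exit COMMENT mode (now at pos=15)
pos=16: emit ID 'a' (now at pos=17)
pos=18: enter COMMENT mode (saw '/*')
exit COMMENT mode (now at pos=33)
pos=33: enter STRING mode
pos=33: emit STR "yes" (now at pos=38)
pos=39: enter STRING mode
pos=39: emit STR "ok" (now at pos=43)
pos=43: enter STRING mode
pos=43: emit STR "yes" (now at pos=48)
pos=49: emit PLUS '+'
pos=51: emit LPAREN '('
pos=53: enter COMMENT mode (saw '/*')
exit COMMENT mode (now at pos=61)
DONE. 6 tokens: [ID, STR, STR, STR, PLUS, LPAREN]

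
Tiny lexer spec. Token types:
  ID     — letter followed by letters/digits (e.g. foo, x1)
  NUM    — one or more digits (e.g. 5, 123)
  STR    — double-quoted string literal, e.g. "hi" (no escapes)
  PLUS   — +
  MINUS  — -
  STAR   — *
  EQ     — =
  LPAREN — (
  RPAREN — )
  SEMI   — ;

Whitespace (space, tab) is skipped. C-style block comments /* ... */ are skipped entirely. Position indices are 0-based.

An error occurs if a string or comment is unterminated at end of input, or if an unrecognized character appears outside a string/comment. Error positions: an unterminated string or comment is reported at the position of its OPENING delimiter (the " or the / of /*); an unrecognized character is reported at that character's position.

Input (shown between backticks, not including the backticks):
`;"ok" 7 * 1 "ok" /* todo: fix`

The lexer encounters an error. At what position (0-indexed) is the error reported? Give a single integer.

Answer: 17

Derivation:
pos=0: emit SEMI ';'
pos=1: enter STRING mode
pos=1: emit STR "ok" (now at pos=5)
pos=6: emit NUM '7' (now at pos=7)
pos=8: emit STAR '*'
pos=10: emit NUM '1' (now at pos=11)
pos=12: enter STRING mode
pos=12: emit STR "ok" (now at pos=16)
pos=17: enter COMMENT mode (saw '/*')
pos=17: ERROR — unterminated comment (reached EOF)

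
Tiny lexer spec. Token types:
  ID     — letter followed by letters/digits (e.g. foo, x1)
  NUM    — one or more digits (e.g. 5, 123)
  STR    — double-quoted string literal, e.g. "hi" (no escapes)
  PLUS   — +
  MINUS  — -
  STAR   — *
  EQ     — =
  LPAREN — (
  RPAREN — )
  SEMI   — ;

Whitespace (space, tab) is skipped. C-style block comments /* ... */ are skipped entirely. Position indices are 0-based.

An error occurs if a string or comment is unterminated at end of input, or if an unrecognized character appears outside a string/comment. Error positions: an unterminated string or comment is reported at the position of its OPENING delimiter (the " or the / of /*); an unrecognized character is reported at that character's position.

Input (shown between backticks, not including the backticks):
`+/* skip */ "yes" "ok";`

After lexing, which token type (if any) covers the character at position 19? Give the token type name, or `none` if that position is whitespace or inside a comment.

pos=0: emit PLUS '+'
pos=1: enter COMMENT mode (saw '/*')
exit COMMENT mode (now at pos=11)
pos=12: enter STRING mode
pos=12: emit STR "yes" (now at pos=17)
pos=18: enter STRING mode
pos=18: emit STR "ok" (now at pos=22)
pos=22: emit SEMI ';'
DONE. 4 tokens: [PLUS, STR, STR, SEMI]
Position 19: char is 'o' -> STR

Answer: STR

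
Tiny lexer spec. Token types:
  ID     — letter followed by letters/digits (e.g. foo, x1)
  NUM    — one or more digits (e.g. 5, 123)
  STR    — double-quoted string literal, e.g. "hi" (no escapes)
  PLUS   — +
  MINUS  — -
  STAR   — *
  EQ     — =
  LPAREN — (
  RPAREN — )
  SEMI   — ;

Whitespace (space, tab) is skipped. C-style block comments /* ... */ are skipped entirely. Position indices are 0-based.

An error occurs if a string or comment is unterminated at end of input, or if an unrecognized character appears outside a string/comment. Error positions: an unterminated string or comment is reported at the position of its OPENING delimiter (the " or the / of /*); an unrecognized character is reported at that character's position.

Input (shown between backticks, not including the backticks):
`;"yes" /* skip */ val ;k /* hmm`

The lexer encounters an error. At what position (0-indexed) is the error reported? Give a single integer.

pos=0: emit SEMI ';'
pos=1: enter STRING mode
pos=1: emit STR "yes" (now at pos=6)
pos=7: enter COMMENT mode (saw '/*')
exit COMMENT mode (now at pos=17)
pos=18: emit ID 'val' (now at pos=21)
pos=22: emit SEMI ';'
pos=23: emit ID 'k' (now at pos=24)
pos=25: enter COMMENT mode (saw '/*')
pos=25: ERROR — unterminated comment (reached EOF)

Answer: 25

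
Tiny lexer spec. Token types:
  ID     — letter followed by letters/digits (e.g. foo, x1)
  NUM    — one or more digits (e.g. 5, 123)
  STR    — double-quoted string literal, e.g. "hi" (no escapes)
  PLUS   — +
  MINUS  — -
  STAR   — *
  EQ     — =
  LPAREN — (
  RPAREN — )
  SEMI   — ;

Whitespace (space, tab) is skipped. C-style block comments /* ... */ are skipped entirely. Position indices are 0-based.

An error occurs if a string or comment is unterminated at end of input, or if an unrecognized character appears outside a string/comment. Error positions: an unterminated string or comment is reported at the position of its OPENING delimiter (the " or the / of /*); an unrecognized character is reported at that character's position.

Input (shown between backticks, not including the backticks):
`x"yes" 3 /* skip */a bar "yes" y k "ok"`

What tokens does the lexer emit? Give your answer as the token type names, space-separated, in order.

pos=0: emit ID 'x' (now at pos=1)
pos=1: enter STRING mode
pos=1: emit STR "yes" (now at pos=6)
pos=7: emit NUM '3' (now at pos=8)
pos=9: enter COMMENT mode (saw '/*')
exit COMMENT mode (now at pos=19)
pos=19: emit ID 'a' (now at pos=20)
pos=21: emit ID 'bar' (now at pos=24)
pos=25: enter STRING mode
pos=25: emit STR "yes" (now at pos=30)
pos=31: emit ID 'y' (now at pos=32)
pos=33: emit ID 'k' (now at pos=34)
pos=35: enter STRING mode
pos=35: emit STR "ok" (now at pos=39)
DONE. 9 tokens: [ID, STR, NUM, ID, ID, STR, ID, ID, STR]

Answer: ID STR NUM ID ID STR ID ID STR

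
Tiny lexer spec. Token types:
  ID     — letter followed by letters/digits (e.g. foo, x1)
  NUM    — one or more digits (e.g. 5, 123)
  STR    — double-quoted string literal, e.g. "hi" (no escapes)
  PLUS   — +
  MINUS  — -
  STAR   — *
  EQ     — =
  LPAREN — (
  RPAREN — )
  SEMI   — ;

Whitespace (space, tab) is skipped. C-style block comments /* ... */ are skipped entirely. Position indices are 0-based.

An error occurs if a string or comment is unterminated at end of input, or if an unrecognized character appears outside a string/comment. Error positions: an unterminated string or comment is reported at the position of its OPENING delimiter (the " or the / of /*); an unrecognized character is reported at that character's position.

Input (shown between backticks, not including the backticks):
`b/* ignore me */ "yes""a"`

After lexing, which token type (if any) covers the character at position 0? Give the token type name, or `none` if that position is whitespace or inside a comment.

Answer: ID

Derivation:
pos=0: emit ID 'b' (now at pos=1)
pos=1: enter COMMENT mode (saw '/*')
exit COMMENT mode (now at pos=16)
pos=17: enter STRING mode
pos=17: emit STR "yes" (now at pos=22)
pos=22: enter STRING mode
pos=22: emit STR "a" (now at pos=25)
DONE. 3 tokens: [ID, STR, STR]
Position 0: char is 'b' -> ID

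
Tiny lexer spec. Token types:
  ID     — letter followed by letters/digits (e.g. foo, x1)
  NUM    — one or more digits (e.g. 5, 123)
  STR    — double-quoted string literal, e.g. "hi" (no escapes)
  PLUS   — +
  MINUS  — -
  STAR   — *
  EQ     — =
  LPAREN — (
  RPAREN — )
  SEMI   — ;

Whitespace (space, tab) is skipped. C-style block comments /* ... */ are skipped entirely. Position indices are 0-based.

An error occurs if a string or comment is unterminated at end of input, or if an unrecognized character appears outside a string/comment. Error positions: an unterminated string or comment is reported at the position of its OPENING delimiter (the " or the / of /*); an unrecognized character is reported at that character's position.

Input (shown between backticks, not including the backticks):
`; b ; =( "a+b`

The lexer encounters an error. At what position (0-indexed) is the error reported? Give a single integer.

Answer: 9

Derivation:
pos=0: emit SEMI ';'
pos=2: emit ID 'b' (now at pos=3)
pos=4: emit SEMI ';'
pos=6: emit EQ '='
pos=7: emit LPAREN '('
pos=9: enter STRING mode
pos=9: ERROR — unterminated string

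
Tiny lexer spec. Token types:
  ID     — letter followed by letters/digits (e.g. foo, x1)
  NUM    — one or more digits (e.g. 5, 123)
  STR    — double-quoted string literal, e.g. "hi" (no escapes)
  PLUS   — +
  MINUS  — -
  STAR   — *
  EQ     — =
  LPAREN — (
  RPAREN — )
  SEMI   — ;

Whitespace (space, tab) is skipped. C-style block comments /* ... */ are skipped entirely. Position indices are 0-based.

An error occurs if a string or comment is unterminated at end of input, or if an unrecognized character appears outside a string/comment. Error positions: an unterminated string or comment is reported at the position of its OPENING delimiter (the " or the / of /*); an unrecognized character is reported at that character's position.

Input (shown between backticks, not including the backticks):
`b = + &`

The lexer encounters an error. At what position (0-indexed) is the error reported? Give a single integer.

pos=0: emit ID 'b' (now at pos=1)
pos=2: emit EQ '='
pos=4: emit PLUS '+'
pos=6: ERROR — unrecognized char '&'

Answer: 6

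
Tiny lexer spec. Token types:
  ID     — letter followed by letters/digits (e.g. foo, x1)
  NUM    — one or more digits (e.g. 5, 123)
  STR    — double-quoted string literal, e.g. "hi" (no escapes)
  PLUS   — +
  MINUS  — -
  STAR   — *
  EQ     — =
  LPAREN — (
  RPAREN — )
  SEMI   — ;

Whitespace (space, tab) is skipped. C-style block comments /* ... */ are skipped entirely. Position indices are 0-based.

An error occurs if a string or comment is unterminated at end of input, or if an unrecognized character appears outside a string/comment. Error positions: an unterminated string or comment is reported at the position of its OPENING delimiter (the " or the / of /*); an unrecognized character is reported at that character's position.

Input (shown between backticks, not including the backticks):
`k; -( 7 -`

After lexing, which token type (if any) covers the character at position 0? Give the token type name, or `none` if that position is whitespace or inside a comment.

Answer: ID

Derivation:
pos=0: emit ID 'k' (now at pos=1)
pos=1: emit SEMI ';'
pos=3: emit MINUS '-'
pos=4: emit LPAREN '('
pos=6: emit NUM '7' (now at pos=7)
pos=8: emit MINUS '-'
DONE. 6 tokens: [ID, SEMI, MINUS, LPAREN, NUM, MINUS]
Position 0: char is 'k' -> ID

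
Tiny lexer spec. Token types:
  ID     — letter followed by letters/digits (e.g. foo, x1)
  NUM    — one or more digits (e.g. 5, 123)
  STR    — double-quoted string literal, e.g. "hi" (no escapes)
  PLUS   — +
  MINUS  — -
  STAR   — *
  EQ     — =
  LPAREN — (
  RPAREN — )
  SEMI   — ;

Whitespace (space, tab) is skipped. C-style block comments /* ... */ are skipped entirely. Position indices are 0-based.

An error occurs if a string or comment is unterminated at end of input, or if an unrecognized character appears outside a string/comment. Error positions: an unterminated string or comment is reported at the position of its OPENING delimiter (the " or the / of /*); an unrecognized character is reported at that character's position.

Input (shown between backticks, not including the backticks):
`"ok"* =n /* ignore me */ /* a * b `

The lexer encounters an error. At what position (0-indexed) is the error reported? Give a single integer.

Answer: 25

Derivation:
pos=0: enter STRING mode
pos=0: emit STR "ok" (now at pos=4)
pos=4: emit STAR '*'
pos=6: emit EQ '='
pos=7: emit ID 'n' (now at pos=8)
pos=9: enter COMMENT mode (saw '/*')
exit COMMENT mode (now at pos=24)
pos=25: enter COMMENT mode (saw '/*')
pos=25: ERROR — unterminated comment (reached EOF)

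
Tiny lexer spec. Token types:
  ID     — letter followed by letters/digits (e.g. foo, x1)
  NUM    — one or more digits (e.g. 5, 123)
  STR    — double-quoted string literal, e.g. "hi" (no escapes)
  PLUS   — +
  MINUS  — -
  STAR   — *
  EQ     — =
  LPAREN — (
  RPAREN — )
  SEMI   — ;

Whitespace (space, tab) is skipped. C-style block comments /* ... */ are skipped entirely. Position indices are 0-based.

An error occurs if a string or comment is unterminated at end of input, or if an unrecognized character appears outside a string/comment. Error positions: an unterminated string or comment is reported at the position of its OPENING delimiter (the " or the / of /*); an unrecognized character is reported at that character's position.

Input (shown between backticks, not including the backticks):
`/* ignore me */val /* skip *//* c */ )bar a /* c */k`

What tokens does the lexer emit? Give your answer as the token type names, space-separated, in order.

pos=0: enter COMMENT mode (saw '/*')
exit COMMENT mode (now at pos=15)
pos=15: emit ID 'val' (now at pos=18)
pos=19: enter COMMENT mode (saw '/*')
exit COMMENT mode (now at pos=29)
pos=29: enter COMMENT mode (saw '/*')
exit COMMENT mode (now at pos=36)
pos=37: emit RPAREN ')'
pos=38: emit ID 'bar' (now at pos=41)
pos=42: emit ID 'a' (now at pos=43)
pos=44: enter COMMENT mode (saw '/*')
exit COMMENT mode (now at pos=51)
pos=51: emit ID 'k' (now at pos=52)
DONE. 5 tokens: [ID, RPAREN, ID, ID, ID]

Answer: ID RPAREN ID ID ID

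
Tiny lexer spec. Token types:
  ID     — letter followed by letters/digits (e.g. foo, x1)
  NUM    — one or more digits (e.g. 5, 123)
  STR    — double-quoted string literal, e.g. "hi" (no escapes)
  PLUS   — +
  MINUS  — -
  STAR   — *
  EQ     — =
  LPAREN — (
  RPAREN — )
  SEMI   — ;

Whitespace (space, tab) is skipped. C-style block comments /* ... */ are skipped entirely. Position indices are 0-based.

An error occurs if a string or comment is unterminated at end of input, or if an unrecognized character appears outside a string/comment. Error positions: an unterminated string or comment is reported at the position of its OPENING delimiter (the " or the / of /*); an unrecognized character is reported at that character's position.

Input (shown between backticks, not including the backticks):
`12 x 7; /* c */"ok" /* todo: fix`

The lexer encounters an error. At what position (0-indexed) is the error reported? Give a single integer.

Answer: 20

Derivation:
pos=0: emit NUM '12' (now at pos=2)
pos=3: emit ID 'x' (now at pos=4)
pos=5: emit NUM '7' (now at pos=6)
pos=6: emit SEMI ';'
pos=8: enter COMMENT mode (saw '/*')
exit COMMENT mode (now at pos=15)
pos=15: enter STRING mode
pos=15: emit STR "ok" (now at pos=19)
pos=20: enter COMMENT mode (saw '/*')
pos=20: ERROR — unterminated comment (reached EOF)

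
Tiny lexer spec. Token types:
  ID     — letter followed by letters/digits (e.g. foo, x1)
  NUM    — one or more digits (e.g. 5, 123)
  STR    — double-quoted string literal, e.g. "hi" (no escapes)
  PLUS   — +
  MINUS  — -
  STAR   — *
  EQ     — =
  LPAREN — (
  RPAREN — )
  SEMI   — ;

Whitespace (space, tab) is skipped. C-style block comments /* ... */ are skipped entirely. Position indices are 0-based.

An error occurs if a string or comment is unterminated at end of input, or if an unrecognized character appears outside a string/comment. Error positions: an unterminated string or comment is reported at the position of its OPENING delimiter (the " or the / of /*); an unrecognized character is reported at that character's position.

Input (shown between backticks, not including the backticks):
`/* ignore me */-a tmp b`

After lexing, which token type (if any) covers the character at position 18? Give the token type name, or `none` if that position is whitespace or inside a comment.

Answer: ID

Derivation:
pos=0: enter COMMENT mode (saw '/*')
exit COMMENT mode (now at pos=15)
pos=15: emit MINUS '-'
pos=16: emit ID 'a' (now at pos=17)
pos=18: emit ID 'tmp' (now at pos=21)
pos=22: emit ID 'b' (now at pos=23)
DONE. 4 tokens: [MINUS, ID, ID, ID]
Position 18: char is 't' -> ID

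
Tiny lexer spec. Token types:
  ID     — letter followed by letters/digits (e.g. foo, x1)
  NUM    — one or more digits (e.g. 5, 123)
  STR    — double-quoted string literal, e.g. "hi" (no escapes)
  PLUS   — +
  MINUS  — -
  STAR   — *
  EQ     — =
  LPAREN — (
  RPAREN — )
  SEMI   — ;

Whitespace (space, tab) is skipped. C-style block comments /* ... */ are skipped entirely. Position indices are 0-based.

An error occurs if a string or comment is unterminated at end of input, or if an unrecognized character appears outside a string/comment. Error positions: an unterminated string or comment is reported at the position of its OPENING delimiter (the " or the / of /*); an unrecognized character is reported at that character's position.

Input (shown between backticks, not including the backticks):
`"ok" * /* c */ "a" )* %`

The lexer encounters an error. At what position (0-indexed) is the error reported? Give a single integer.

Answer: 22

Derivation:
pos=0: enter STRING mode
pos=0: emit STR "ok" (now at pos=4)
pos=5: emit STAR '*'
pos=7: enter COMMENT mode (saw '/*')
exit COMMENT mode (now at pos=14)
pos=15: enter STRING mode
pos=15: emit STR "a" (now at pos=18)
pos=19: emit RPAREN ')'
pos=20: emit STAR '*'
pos=22: ERROR — unrecognized char '%'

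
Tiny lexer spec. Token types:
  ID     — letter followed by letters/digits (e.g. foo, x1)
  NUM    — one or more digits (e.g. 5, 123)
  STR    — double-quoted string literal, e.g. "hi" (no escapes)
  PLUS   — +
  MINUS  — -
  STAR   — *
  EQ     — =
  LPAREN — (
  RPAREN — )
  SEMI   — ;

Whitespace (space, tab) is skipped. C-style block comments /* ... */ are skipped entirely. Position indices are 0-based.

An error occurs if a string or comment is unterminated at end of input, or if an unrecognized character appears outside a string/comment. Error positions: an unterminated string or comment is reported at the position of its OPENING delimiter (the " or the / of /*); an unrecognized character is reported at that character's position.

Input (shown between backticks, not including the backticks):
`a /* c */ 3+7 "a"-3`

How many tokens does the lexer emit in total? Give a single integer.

pos=0: emit ID 'a' (now at pos=1)
pos=2: enter COMMENT mode (saw '/*')
exit COMMENT mode (now at pos=9)
pos=10: emit NUM '3' (now at pos=11)
pos=11: emit PLUS '+'
pos=12: emit NUM '7' (now at pos=13)
pos=14: enter STRING mode
pos=14: emit STR "a" (now at pos=17)
pos=17: emit MINUS '-'
pos=18: emit NUM '3' (now at pos=19)
DONE. 7 tokens: [ID, NUM, PLUS, NUM, STR, MINUS, NUM]

Answer: 7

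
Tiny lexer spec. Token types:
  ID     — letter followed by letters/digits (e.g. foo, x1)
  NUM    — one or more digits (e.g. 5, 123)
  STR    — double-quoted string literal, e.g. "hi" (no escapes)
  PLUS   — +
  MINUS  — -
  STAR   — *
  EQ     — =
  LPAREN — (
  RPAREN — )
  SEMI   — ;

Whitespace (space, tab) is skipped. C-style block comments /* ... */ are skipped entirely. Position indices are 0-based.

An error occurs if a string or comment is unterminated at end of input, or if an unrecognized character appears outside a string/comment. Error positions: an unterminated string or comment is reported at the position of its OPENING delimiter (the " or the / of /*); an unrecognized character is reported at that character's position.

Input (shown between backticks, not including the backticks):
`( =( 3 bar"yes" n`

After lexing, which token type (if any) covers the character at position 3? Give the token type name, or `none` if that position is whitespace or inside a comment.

pos=0: emit LPAREN '('
pos=2: emit EQ '='
pos=3: emit LPAREN '('
pos=5: emit NUM '3' (now at pos=6)
pos=7: emit ID 'bar' (now at pos=10)
pos=10: enter STRING mode
pos=10: emit STR "yes" (now at pos=15)
pos=16: emit ID 'n' (now at pos=17)
DONE. 7 tokens: [LPAREN, EQ, LPAREN, NUM, ID, STR, ID]
Position 3: char is '(' -> LPAREN

Answer: LPAREN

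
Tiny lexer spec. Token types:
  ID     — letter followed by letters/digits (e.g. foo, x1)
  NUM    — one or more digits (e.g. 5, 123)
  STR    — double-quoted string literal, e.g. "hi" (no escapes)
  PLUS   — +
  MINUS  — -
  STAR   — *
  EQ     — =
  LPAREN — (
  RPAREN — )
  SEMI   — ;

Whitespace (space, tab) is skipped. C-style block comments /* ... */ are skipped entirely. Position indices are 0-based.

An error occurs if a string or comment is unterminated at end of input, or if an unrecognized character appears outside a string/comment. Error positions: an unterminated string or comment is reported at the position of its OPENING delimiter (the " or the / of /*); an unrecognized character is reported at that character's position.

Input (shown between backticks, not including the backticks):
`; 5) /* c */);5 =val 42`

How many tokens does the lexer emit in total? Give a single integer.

pos=0: emit SEMI ';'
pos=2: emit NUM '5' (now at pos=3)
pos=3: emit RPAREN ')'
pos=5: enter COMMENT mode (saw '/*')
exit COMMENT mode (now at pos=12)
pos=12: emit RPAREN ')'
pos=13: emit SEMI ';'
pos=14: emit NUM '5' (now at pos=15)
pos=16: emit EQ '='
pos=17: emit ID 'val' (now at pos=20)
pos=21: emit NUM '42' (now at pos=23)
DONE. 9 tokens: [SEMI, NUM, RPAREN, RPAREN, SEMI, NUM, EQ, ID, NUM]

Answer: 9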